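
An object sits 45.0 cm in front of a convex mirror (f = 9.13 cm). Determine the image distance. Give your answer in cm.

For a convex mirror, f = -9.13 cm.
Mirror equation: 1/q = 1/f − 1/p = 1/(-9.130) − 1/(45.0) = -0.1095 − 0.02222 = -0.1318, so q = -7.59 cm.
The image is virtual, upright and reduced, behind the mirror.

7.59 cm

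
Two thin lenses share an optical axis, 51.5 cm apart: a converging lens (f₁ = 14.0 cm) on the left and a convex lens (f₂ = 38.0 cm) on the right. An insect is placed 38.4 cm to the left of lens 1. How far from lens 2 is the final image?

Lens 1: 1/d_i1 = 1/f₁ − 1/d_o1 = 1/(14.0) − 1/(38.4) = 0.04539, so d_i1 = 22.03 cm.
The intermediate image is 22.03 cm to the right of lens 1, which is 51.5 − (22.03) = 29.47 cm to the left of lens 2, so d_o2 = +29.47 cm.
Lens 2: 1/d_i2 = 1/f₂ − 1/d_o2 = 1/(38.0) − 1/(29.47) = -0.007617, so d_i2 = -131 cm.
The final image is virtual, 131 cm to the left of lens 2 (overall magnification ≈ -2.6).

131 cm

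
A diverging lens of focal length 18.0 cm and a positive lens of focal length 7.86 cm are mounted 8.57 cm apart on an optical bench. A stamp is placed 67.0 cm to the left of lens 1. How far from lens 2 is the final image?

12.0 cm

Lens 1 is diverging, so f₁ = −18.0 cm.
Lens 1: 1/d_i1 = 1/f₁ − 1/d_o1 = 1/(-18.0) − 1/(67.0) = -0.07048, so d_i1 = -14.19 cm.
The intermediate image is 14.19 cm to the left of lens 1 (virtual), which is 8.57 − (-14.19) = 22.76 cm to the left of lens 2, so d_o2 = +22.76 cm.
Lens 2: 1/d_i2 = 1/f₂ − 1/d_o2 = 1/(7.86) − 1/(22.76) = 0.08329, so d_i2 = 12.0 cm.
The final image is real, 12.0 cm to the right of lens 2 (overall magnification ≈ -0.11).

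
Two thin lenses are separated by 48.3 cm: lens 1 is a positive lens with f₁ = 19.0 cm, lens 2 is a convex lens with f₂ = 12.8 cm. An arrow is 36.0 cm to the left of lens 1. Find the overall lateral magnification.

Lens 1: 1/d_i1 = 1/(19.0) − 1/(36.0) = 0.02485, so d_i1 = 40.24 cm; m₁ = −d_i1/d_o1 = -1.118.
d_o2 = 48.3 − (40.24) = 8.060 cm.
Lens 2: 1/d_i2 = 1/(12.8) − 1/(8.060) = -0.04594, so d_i2 = -21.77 cm; m₂ = −d_i2/d_o2 = +2.700.
m = m₁·m₂ = (-1.118)(+2.700) = -3.02.

m = -3.02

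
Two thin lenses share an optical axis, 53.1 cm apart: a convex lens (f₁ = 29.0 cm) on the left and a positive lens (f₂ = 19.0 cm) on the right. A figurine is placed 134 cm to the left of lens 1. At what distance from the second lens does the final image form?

105 cm

Lens 1: 1/d_i1 = 1/f₁ − 1/d_o1 = 1/(29.0) − 1/(134) = 0.02702, so d_i1 = 37.01 cm.
The intermediate image is 37.01 cm to the right of lens 1, which is 53.1 − (37.01) = 16.09 cm to the left of lens 2, so d_o2 = +16.09 cm.
Lens 2: 1/d_i2 = 1/f₂ − 1/d_o2 = 1/(19.0) − 1/(16.09) = -0.009519, so d_i2 = -105 cm.
The final image is virtual, 105 cm to the left of lens 2 (overall magnification ≈ -1.8).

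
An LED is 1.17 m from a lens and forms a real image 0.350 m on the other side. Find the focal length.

f = 0.269 m (converging)

Real image ⇒ d_i = +0.350 m.
1/f = 1/d_o + 1/d_i = 1/(1.17) + 1/(0.350) = 3.712, so f = 0.269 m.
Since f is positive, the lens is converging.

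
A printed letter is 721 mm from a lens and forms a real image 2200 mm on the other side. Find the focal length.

f = 543 mm (converging)

Real image ⇒ d_i = +2200 mm.
1/f = 1/d_o + 1/d_i = 1/(721) + 1/(2200) = 0.001842, so f = 543 mm.
Since f is positive, the lens is converging.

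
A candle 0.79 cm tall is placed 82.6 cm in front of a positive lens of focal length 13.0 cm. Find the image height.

0.148 cm

1/d_i = 1/f − 1/d_o = 1/(13.00) − 1/(82.6) = 0.06482, so d_i = 15.43 cm.
m = −d_i/d_o = -0.1868.
|h_i| = |m|·h_o = 0.1868 × 0.79 = 0.148 cm. The image is real, inverted and reduced, on the far side of the lens.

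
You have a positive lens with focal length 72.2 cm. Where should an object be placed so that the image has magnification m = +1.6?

27.1 cm

m = −d_i/d_o ⇒ d_i = −m·d_o.
1/f = 1/d_o + 1/d_i = 1/d_o − 1/(m·d_o) = (1 − 1/m)/d_o, so d_o = f(1 − 1/m) = (72.20)(1 − 1/(+1.6)) = 27.1 cm.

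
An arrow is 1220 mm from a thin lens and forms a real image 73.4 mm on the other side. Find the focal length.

f = 69.2 mm (converging)

Real image ⇒ d_i = +73.4 mm.
1/f = 1/d_o + 1/d_i = 1/(1220) + 1/(73.4) = 0.01444, so f = 69.2 mm.
Since f is positive, the thin lens is converging.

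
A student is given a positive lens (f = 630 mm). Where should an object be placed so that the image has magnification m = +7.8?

549 mm

m = −d_i/d_o ⇒ d_i = −m·d_o.
1/f = 1/d_o + 1/d_i = 1/d_o − 1/(m·d_o) = (1 − 1/m)/d_o, so d_o = f(1 − 1/m) = (630.0)(1 − 1/(+7.8)) = 549 mm.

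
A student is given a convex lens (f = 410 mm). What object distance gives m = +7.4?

m = −d_i/d_o ⇒ d_i = −m·d_o.
1/f = 1/d_o + 1/d_i = 1/d_o − 1/(m·d_o) = (1 − 1/m)/d_o, so d_o = f(1 − 1/m) = (410.0)(1 − 1/(+7.4)) = 355 mm.

355 mm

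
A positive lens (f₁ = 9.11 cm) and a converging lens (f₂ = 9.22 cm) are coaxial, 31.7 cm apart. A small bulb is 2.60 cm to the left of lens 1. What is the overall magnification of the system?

Lens 1: 1/d_i1 = 1/(9.11) − 1/(2.60) = -0.2748, so d_i1 = -3.638 cm; m₁ = −d_i1/d_o1 = +1.399.
d_o2 = 31.7 − (-3.638) = 35.34 cm.
Lens 2: 1/d_i2 = 1/(9.22) − 1/(35.34) = 0.08016, so d_i2 = 12.47 cm; m₂ = −d_i2/d_o2 = -0.3530.
m = m₁·m₂ = (+1.399)(-0.3530) = -0.494.

m = -0.494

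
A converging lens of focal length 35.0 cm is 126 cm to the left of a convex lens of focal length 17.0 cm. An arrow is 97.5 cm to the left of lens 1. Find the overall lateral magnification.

m = +0.175

Lens 1: 1/d_i1 = 1/(35.0) − 1/(97.5) = 0.01832, so d_i1 = 54.60 cm; m₁ = −d_i1/d_o1 = -0.5600.
d_o2 = 126 − (54.60) = 71.40 cm.
Lens 2: 1/d_i2 = 1/(17.0) − 1/(71.40) = 0.04482, so d_i2 = 22.31 cm; m₂ = −d_i2/d_o2 = -0.3125.
m = m₁·m₂ = (-0.5600)(-0.3125) = +0.175.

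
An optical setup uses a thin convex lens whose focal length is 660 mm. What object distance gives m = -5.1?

789 mm

m = −d_i/d_o ⇒ d_i = −m·d_o.
1/f = 1/d_o + 1/d_i = 1/d_o − 1/(m·d_o) = (1 − 1/m)/d_o, so d_o = f(1 − 1/m) = (660.0)(1 − 1/(-5.1)) = 789 mm.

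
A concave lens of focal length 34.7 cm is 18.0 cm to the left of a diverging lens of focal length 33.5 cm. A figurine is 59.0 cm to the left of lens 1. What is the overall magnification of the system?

f₁ = −34.7 cm (diverging).
Lens 1: 1/d_i1 = 1/(-34.7) − 1/(59.0) = -0.04577, so d_i1 = -21.85 cm; m₁ = −d_i1/d_o1 = +0.3703.
d_o2 = 18.0 − (-21.85) = 39.85 cm.
f₂ = −33.5 cm (diverging).
Lens 2: 1/d_i2 = 1/(-33.5) − 1/(39.85) = -0.05494, so d_i2 = -18.20 cm; m₂ = −d_i2/d_o2 = +0.4567.
m = m₁·m₂ = (+0.3703)(+0.4567) = +0.169.

m = +0.169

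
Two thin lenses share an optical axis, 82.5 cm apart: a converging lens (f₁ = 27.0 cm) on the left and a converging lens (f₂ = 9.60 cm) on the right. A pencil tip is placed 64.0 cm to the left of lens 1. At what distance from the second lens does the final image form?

Lens 1: 1/d_i1 = 1/f₁ − 1/d_o1 = 1/(27.0) − 1/(64.0) = 0.02141, so d_i1 = 46.70 cm.
The intermediate image is 46.70 cm to the right of lens 1, which is 82.5 − (46.70) = 35.80 cm to the left of lens 2, so d_o2 = +35.80 cm.
Lens 2: 1/d_i2 = 1/f₂ − 1/d_o2 = 1/(9.60) − 1/(35.80) = 0.07623, so d_i2 = 13.1 cm.
The final image is real, 13.1 cm to the right of lens 2 (overall magnification ≈ 0.27).

13.1 cm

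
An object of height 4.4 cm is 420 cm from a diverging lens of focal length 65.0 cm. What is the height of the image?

0.590 cm

For a diverging lens, f = -65.0 cm.
1/d_i = 1/f − 1/d_o = 1/(-65.00) − 1/(420) = -0.01777, so d_i = -56.29 cm.
m = −d_i/d_o = +0.1340.
|h_i| = |m|·h_o = 0.1340 × 4.4 = 0.590 cm. The image is virtual, upright and reduced, on the same side as the object.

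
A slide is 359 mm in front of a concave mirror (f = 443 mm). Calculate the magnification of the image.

m = +5.27

1/d_i = 1/f − 1/d_o = 1/(443.0) − 1/(359) = -0.0005282, so d_i = -1893 mm.
m = −d_i/d_o = −(-1893)/(359) = +5.27.
The image is virtual, upright and enlarged, behind the mirror.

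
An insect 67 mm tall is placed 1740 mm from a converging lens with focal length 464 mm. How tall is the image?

1/d_i = 1/f − 1/d_o = 1/(464.0) − 1/(1740) = 0.001580, so d_i = 632.7 mm.
m = −d_i/d_o = -0.3636.
|h_i| = |m|·h_o = 0.3636 × 67 = 24.4 mm. The image is real, inverted and reduced, on the far side of the lens.

24.4 mm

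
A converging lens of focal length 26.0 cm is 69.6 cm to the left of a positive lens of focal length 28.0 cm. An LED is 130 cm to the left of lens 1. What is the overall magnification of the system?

m = +0.769

Lens 1: 1/d_i1 = 1/(26.0) − 1/(130) = 0.03077, so d_i1 = 32.50 cm; m₁ = −d_i1/d_o1 = -0.2500.
d_o2 = 69.6 − (32.50) = 37.10 cm.
Lens 2: 1/d_i2 = 1/(28.0) − 1/(37.10) = 0.008760, so d_i2 = 114.2 cm; m₂ = −d_i2/d_o2 = -3.077.
m = m₁·m₂ = (-0.2500)(-3.077) = +0.769.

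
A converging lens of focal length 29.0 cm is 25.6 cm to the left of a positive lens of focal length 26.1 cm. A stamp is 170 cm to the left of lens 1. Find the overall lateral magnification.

Lens 1: 1/d_i1 = 1/(29.0) − 1/(170) = 0.02860, so d_i1 = 34.96 cm; m₁ = −d_i1/d_o1 = -0.2056.
d_o2 = 25.6 − (34.96) = -9.360 cm (virtual object).
Lens 2: 1/d_i2 = 1/(26.1) − 1/(-9.360) = 0.1452, so d_i2 = 6.889 cm; m₂ = −d_i2/d_o2 = +0.7360.
m = m₁·m₂ = (-0.2056)(+0.7360) = -0.151.

m = -0.151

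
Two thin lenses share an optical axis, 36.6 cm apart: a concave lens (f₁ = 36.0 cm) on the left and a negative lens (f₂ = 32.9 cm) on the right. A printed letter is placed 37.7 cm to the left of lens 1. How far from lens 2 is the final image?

20.6 cm

Lens 1 is diverging, so f₁ = −36.0 cm.
Lens 1: 1/d_i1 = 1/f₁ − 1/d_o1 = 1/(-36.0) − 1/(37.7) = -0.05430, so d_i1 = -18.42 cm.
The intermediate image is 18.42 cm to the left of lens 1 (virtual), which is 36.6 − (-18.42) = 55.02 cm to the left of lens 2, so d_o2 = +55.02 cm.
Lens 2 is diverging, so f₂ = −32.9 cm.
Lens 2: 1/d_i2 = 1/f₂ − 1/d_o2 = 1/(-32.9) − 1/(55.02) = -0.04857, so d_i2 = -20.6 cm.
The final image is virtual, 20.6 cm to the left of lens 2 (overall magnification ≈ 0.18).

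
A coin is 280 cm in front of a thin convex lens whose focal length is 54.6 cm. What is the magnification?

1/d_i = 1/f − 1/d_o = 1/(54.60) − 1/(280) = 0.01474, so d_i = 67.83 cm.
m = −d_i/d_o = −(67.83)/(280) = -0.242.
The image is real, inverted and reduced, on the far side of the lens.

m = -0.242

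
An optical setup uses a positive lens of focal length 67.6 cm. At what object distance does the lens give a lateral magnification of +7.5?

m = −d_i/d_o ⇒ d_i = −m·d_o.
1/f = 1/d_o + 1/d_i = 1/d_o − 1/(m·d_o) = (1 − 1/m)/d_o, so d_o = f(1 − 1/m) = (67.60)(1 − 1/(+7.5)) = 58.6 cm.

58.6 cm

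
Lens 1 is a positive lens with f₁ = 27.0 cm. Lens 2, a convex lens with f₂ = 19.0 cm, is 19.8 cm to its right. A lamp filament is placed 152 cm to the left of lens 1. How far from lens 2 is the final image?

Lens 1: 1/d_i1 = 1/f₁ − 1/d_o1 = 1/(27.0) − 1/(152) = 0.03046, so d_i1 = 32.83 cm.
The intermediate image is 32.83 cm to the right of lens 1, which lies 13.03 cm to the right of lens 2 — a virtual object — so d_o2 = −13.03 cm.
Lens 2: 1/d_i2 = 1/f₂ − 1/d_o2 = 1/(19.0) − 1/(-13.03) = 0.1294, so d_i2 = 7.73 cm.
The final image is real, 7.73 cm to the right of lens 2 (overall magnification ≈ -0.13).

7.73 cm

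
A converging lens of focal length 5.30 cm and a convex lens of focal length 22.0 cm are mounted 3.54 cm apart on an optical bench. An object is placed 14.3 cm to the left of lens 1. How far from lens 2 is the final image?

3.99 cm

Lens 1: 1/d_i1 = 1/f₁ − 1/d_o1 = 1/(5.30) − 1/(14.3) = 0.1187, so d_i1 = 8.421 cm.
The intermediate image is 8.421 cm to the right of lens 1, which lies 4.881 cm to the right of lens 2 — a virtual object — so d_o2 = −4.881 cm.
Lens 2: 1/d_i2 = 1/f₂ − 1/d_o2 = 1/(22.0) − 1/(-4.881) = 0.2503, so d_i2 = 3.99 cm.
The final image is real, 3.99 cm to the right of lens 2 (overall magnification ≈ -0.48).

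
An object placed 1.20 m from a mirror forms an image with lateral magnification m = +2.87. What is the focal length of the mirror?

f = 1.84 m (concave)

m = −d_i/d_o ⇒ d_i = −m·d_o = −(+2.87)·(1.20) = -3.444 m.
1/f = 1/d_o + 1/d_i = 1/(1.20) + 1/(-3.444) = 0.5430, so f = 1.84 m.
Since f is positive, the mirror is concave.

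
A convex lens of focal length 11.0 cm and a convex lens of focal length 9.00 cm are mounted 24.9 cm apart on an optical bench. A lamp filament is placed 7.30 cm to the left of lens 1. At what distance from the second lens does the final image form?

11.2 cm

Lens 1: 1/d_i1 = 1/f₁ − 1/d_o1 = 1/(11.0) − 1/(7.30) = -0.04608, so d_i1 = -21.70 cm.
The intermediate image is 21.70 cm to the left of lens 1 (virtual), which is 24.9 − (-21.70) = 46.60 cm to the left of lens 2, so d_o2 = +46.60 cm.
Lens 2: 1/d_i2 = 1/f₂ − 1/d_o2 = 1/(9.00) − 1/(46.60) = 0.08965, so d_i2 = 11.2 cm.
The final image is real, 11.2 cm to the right of lens 2 (overall magnification ≈ -0.71).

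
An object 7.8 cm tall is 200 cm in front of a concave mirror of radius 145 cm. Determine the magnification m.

f = R/2 = 145/2 = 72.50 cm.
1/d_i = 1/f − 1/d_o = 1/(72.50) − 1/(200) = 0.008793, so d_i = 113.7 cm.
m = −d_i/d_o = −(113.7)/(200) = -0.569.
The image is real, inverted and reduced, in front of the mirror.

m = -0.569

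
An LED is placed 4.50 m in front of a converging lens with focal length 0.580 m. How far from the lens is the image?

0.666 m

Lens equation: 1/s_i = 1/f − 1/s_o = 1/(0.5800) − 1/(4.50) = 1.724 − 0.2222 = 1.502, so s_i = 0.666 m.
The image is real, inverted and reduced, on the far side of the lens.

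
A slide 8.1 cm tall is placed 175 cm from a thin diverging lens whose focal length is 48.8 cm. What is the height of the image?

1.77 cm

For a diverging lens, f = -48.8 cm.
1/d_i = 1/f − 1/d_o = 1/(-48.80) − 1/(175) = -0.02621, so d_i = -38.16 cm.
m = −d_i/d_o = +0.2181.
|h_i| = |m|·h_o = 0.2181 × 8.1 = 1.77 cm. The image is virtual, upright and reduced, on the same side as the object.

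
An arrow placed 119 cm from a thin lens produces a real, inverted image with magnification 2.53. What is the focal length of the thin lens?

f = 85.3 cm (converging)

m = −d_i/d_o ⇒ d_i = −m·d_o = −(-2.53)·(119) = 301.1 cm.
1/f = 1/d_o + 1/d_i = 1/(119) + 1/(301.1) = 0.01172, so f = 85.3 cm.
Since f is positive, the thin lens is converging.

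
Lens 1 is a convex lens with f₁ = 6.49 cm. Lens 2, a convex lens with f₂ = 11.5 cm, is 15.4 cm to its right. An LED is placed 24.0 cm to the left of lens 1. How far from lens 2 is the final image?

Lens 1: 1/d_i1 = 1/f₁ − 1/d_o1 = 1/(6.49) − 1/(24.0) = 0.1124, so d_i1 = 8.895 cm.
The intermediate image is 8.895 cm to the right of lens 1, which is 15.4 − (8.895) = 6.505 cm to the left of lens 2, so d_o2 = +6.505 cm.
Lens 2: 1/d_i2 = 1/f₂ − 1/d_o2 = 1/(11.5) − 1/(6.505) = -0.06677, so d_i2 = -15.0 cm.
The final image is virtual, 15.0 cm to the left of lens 2 (overall magnification ≈ -0.85).

15.0 cm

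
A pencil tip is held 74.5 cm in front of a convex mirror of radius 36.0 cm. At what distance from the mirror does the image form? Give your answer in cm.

f = R/2 = 36.0/2 = 18.00 cm; for a convex mirror, f = -18.00 cm.
Mirror equation: 1/v = 1/f − 1/u = 1/(-18.00) − 1/(74.5) = -0.05556 − 0.01342 = -0.06898, so v = -14.5 cm.
The image is virtual, upright and reduced, behind the mirror.

14.5 cm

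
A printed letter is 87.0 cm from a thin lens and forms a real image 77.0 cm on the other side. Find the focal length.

f = 40.8 cm (converging)

Real image ⇒ d_i = +77.0 cm.
1/f = 1/d_o + 1/d_i = 1/(87.0) + 1/(77.0) = 0.02448, so f = 40.8 cm.
Since f is positive, the thin lens is converging.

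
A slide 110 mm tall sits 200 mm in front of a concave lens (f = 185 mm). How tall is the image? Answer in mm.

For a concave lens, f = -185 mm.
1/d_i = 1/f − 1/d_o = 1/(-185.0) − 1/(200) = -0.01041, so d_i = -96.10 mm.
m = −d_i/d_o = +0.4805.
|h_i| = |m|·h_o = 0.4805 × 110 = 52.9 mm. The image is virtual, upright and reduced, on the same side as the object.

52.9 mm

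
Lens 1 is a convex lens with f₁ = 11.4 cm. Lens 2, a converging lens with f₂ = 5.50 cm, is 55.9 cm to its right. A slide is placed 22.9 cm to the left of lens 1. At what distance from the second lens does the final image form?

Lens 1: 1/d_i1 = 1/f₁ − 1/d_o1 = 1/(11.4) − 1/(22.9) = 0.04405, so d_i1 = 22.70 cm.
The intermediate image is 22.70 cm to the right of lens 1, which is 55.9 − (22.70) = 33.20 cm to the left of lens 2, so d_o2 = +33.20 cm.
Lens 2: 1/d_i2 = 1/f₂ − 1/d_o2 = 1/(5.50) − 1/(33.20) = 0.1517, so d_i2 = 6.59 cm.
The final image is real, 6.59 cm to the right of lens 2 (overall magnification ≈ 0.20).

6.59 cm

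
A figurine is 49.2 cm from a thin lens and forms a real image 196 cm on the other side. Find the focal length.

f = 39.3 cm (converging)

Real image ⇒ d_i = +196 cm.
1/f = 1/d_o + 1/d_i = 1/(49.2) + 1/(196) = 0.02543, so f = 39.3 cm.
Since f is positive, the thin lens is converging.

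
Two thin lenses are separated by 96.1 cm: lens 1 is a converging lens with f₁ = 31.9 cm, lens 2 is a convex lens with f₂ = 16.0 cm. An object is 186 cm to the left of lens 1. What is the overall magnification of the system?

m = +0.0796

Lens 1: 1/d_i1 = 1/(31.9) − 1/(186) = 0.02597, so d_i1 = 38.50 cm; m₁ = −d_i1/d_o1 = -0.2070.
d_o2 = 96.1 − (38.50) = 57.60 cm.
Lens 2: 1/d_i2 = 1/(16.0) − 1/(57.60) = 0.04514, so d_i2 = 22.15 cm; m₂ = −d_i2/d_o2 = -0.3846.
m = m₁·m₂ = (-0.2070)(-0.3846) = +0.0796.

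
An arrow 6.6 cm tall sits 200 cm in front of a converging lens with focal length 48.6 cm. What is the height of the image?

2.12 cm

1/d_i = 1/f − 1/d_o = 1/(48.60) − 1/(200) = 0.01558, so d_i = 64.20 cm.
m = −d_i/d_o = -0.3210.
|h_i| = |m|·h_o = 0.3210 × 6.6 = 2.12 cm. The image is real, inverted and reduced, on the far side of the lens.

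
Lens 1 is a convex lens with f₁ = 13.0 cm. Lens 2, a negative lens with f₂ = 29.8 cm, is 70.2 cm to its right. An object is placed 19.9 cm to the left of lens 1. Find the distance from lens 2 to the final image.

Lens 1: 1/d_i1 = 1/f₁ − 1/d_o1 = 1/(13.0) − 1/(19.9) = 0.02667, so d_i1 = 37.49 cm.
The intermediate image is 37.49 cm to the right of lens 1, which is 70.2 − (37.49) = 32.71 cm to the left of lens 2, so d_o2 = +32.71 cm.
Lens 2 is diverging, so f₂ = −29.8 cm.
Lens 2: 1/d_i2 = 1/f₂ − 1/d_o2 = 1/(-29.8) − 1/(32.71) = -0.06413, so d_i2 = -15.6 cm.
The final image is virtual, 15.6 cm to the left of lens 2 (overall magnification ≈ -0.90).

15.6 cm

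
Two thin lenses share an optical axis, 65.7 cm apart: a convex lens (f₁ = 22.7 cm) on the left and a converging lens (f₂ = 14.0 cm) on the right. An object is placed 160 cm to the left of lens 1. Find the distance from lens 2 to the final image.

21.8 cm

Lens 1: 1/d_i1 = 1/f₁ − 1/d_o1 = 1/(22.7) − 1/(160) = 0.03780, so d_i1 = 26.45 cm.
The intermediate image is 26.45 cm to the right of lens 1, which is 65.7 − (26.45) = 39.25 cm to the left of lens 2, so d_o2 = +39.25 cm.
Lens 2: 1/d_i2 = 1/f₂ − 1/d_o2 = 1/(14.0) − 1/(39.25) = 0.04595, so d_i2 = 21.8 cm.
The final image is real, 21.8 cm to the right of lens 2 (overall magnification ≈ 0.092).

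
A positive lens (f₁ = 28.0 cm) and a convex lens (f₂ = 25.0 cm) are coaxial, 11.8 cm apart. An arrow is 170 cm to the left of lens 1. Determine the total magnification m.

Lens 1: 1/d_i1 = 1/(28.0) − 1/(170) = 0.02983, so d_i1 = 33.52 cm; m₁ = −d_i1/d_o1 = -0.1972.
d_o2 = 11.8 − (33.52) = -21.72 cm (virtual object).
Lens 2: 1/d_i2 = 1/(25.0) − 1/(-21.72) = 0.08604, so d_i2 = 11.62 cm; m₂ = −d_i2/d_o2 = +0.5351.
m = m₁·m₂ = (-0.1972)(+0.5351) = -0.106.

m = -0.106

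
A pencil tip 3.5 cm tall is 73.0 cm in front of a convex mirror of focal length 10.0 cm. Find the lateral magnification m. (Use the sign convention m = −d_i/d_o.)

m = +0.120

For a convex mirror, f = -10.0 cm.
1/d_i = 1/f − 1/d_o = 1/(-10.00) − 1/(73.0) = -0.1137, so d_i = -8.795 cm.
m = −d_i/d_o = −(-8.795)/(73.0) = +0.120.
The image is virtual, upright and reduced, behind the mirror.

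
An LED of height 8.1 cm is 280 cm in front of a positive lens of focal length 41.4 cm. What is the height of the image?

1/d_i = 1/f − 1/d_o = 1/(41.40) − 1/(280) = 0.02058, so d_i = 48.58 cm.
m = −d_i/d_o = -0.1735.
|h_i| = |m|·h_o = 0.1735 × 8.1 = 1.41 cm. The image is real, inverted and reduced, on the far side of the lens.

1.41 cm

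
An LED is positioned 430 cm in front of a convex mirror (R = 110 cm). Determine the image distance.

48.8 cm

f = R/2 = 110/2 = 55.00 cm; for a convex mirror, f = -55.00 cm.
Mirror equation: 1/q = 1/f − 1/p = 1/(-55.00) − 1/(430) = -0.01818 − 0.002326 = -0.02051, so q = -48.8 cm.
The image is virtual, upright and reduced, behind the mirror.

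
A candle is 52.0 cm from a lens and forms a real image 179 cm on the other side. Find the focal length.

f = 40.3 cm (converging)

Real image ⇒ d_i = +179 cm.
1/f = 1/d_o + 1/d_i = 1/(52.0) + 1/(179) = 0.02482, so f = 40.3 cm.
Since f is positive, the lens is converging.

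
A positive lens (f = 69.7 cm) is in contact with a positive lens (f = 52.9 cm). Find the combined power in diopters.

P₁ = 1/f₁ = 1/(0.697 m) = +1.435 D; P₂ = 1/f₂ = 1/(0.529 m) = +1.890 D.
For thin lenses in contact, P = P₁ + P₂ = (+1.435) + (+1.890) = +3.33 D.

P = +3.33 D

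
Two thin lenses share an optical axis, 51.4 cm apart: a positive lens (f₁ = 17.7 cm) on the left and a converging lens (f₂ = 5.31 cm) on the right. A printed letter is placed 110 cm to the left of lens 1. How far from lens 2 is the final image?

Lens 1: 1/d_i1 = 1/f₁ − 1/d_o1 = 1/(17.7) − 1/(110) = 0.04741, so d_i1 = 21.09 cm.
The intermediate image is 21.09 cm to the right of lens 1, which is 51.4 − (21.09) = 30.31 cm to the left of lens 2, so d_o2 = +30.31 cm.
Lens 2: 1/d_i2 = 1/f₂ − 1/d_o2 = 1/(5.31) − 1/(30.31) = 0.1553, so d_i2 = 6.44 cm.
The final image is real, 6.44 cm to the right of lens 2 (overall magnification ≈ 0.041).

6.44 cm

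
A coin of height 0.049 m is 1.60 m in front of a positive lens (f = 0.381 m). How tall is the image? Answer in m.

0.0153 m

1/d_i = 1/f − 1/d_o = 1/(0.3810) − 1/(1.60) = 2.000, so d_i = 0.5001 m.
m = −d_i/d_o = -0.3126.
|h_i| = |m|·h_o = 0.3126 × 0.049 = 0.0153 m. The image is real, inverted and reduced, on the far side of the lens.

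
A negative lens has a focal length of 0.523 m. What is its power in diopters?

P = -1.91 D

For a negative lens, f = −0.523 m.
P = 1/f = 1/(-0.523 m) = -1.91 D.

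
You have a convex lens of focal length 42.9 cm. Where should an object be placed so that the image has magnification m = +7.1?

m = −d_i/d_o ⇒ d_i = −m·d_o.
1/f = 1/d_o + 1/d_i = 1/d_o − 1/(m·d_o) = (1 − 1/m)/d_o, so d_o = f(1 − 1/m) = (42.90)(1 − 1/(+7.1)) = 36.9 cm.

36.9 cm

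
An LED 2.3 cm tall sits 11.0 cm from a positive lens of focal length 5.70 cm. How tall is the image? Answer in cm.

2.47 cm

1/d_i = 1/f − 1/d_o = 1/(5.700) − 1/(11.0) = 0.08453, so d_i = 11.83 cm.
m = −d_i/d_o = -1.075.
|h_i| = |m|·h_o = 1.075 × 2.3 = 2.47 cm. The image is real, inverted and enlarged, on the far side of the lens.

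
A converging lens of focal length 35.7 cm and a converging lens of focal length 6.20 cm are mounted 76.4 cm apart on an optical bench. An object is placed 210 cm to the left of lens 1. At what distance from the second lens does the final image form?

Lens 1: 1/d_i1 = 1/f₁ − 1/d_o1 = 1/(35.7) − 1/(210) = 0.02325, so d_i1 = 43.01 cm.
The intermediate image is 43.01 cm to the right of lens 1, which is 76.4 − (43.01) = 33.39 cm to the left of lens 2, so d_o2 = +33.39 cm.
Lens 2: 1/d_i2 = 1/f₂ − 1/d_o2 = 1/(6.20) − 1/(33.39) = 0.1313, so d_i2 = 7.61 cm.
The final image is real, 7.61 cm to the right of lens 2 (overall magnification ≈ 0.047).

7.61 cm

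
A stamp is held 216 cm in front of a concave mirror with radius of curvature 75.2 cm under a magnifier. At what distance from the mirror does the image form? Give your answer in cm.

f = R/2 = 75.2/2 = 37.60 cm.
Mirror equation: 1/d_i = 1/f − 1/d_o = 1/(37.60) − 1/(216) = 0.02660 − 0.004630 = 0.02197, so d_i = 45.5 cm.
The image is real, inverted and reduced, in front of the mirror.

45.5 cm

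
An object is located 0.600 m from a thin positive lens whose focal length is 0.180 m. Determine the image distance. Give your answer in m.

0.257 m

Thin-lens equation: 1/q = 1/f − 1/p = 1/(0.1800) − 1/(0.600) = 5.556 − 1.667 = 3.889, so q = 0.257 m.
The image is real, inverted and reduced, on the far side of the lens.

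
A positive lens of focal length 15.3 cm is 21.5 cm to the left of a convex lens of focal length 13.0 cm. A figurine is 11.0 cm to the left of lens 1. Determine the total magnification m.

Lens 1: 1/d_i1 = 1/(15.3) − 1/(11.0) = -0.02555, so d_i1 = -39.14 cm; m₁ = −d_i1/d_o1 = +3.558.
d_o2 = 21.5 − (-39.14) = 60.64 cm.
Lens 2: 1/d_i2 = 1/(13.0) − 1/(60.64) = 0.06043, so d_i2 = 16.55 cm; m₂ = −d_i2/d_o2 = -0.2729.
m = m₁·m₂ = (+3.558)(-0.2729) = -0.971.

m = -0.971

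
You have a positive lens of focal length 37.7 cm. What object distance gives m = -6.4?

43.6 cm

m = −d_i/d_o ⇒ d_i = −m·d_o.
1/f = 1/d_o + 1/d_i = 1/d_o − 1/(m·d_o) = (1 − 1/m)/d_o, so d_o = f(1 − 1/m) = (37.70)(1 − 1/(-6.4)) = 43.6 cm.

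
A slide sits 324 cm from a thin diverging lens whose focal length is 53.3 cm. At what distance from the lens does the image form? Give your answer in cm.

For a diverging lens, f = -53.3 cm.
Thin-lens equation: 1/q = 1/f − 1/p = 1/(-53.30) − 1/(324) = -0.01876 − 0.003086 = -0.02185, so q = -45.8 cm.
The image is virtual, upright and reduced, on the same side as the object.

45.8 cm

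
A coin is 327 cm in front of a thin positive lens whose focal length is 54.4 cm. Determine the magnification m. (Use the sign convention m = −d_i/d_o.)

m = -0.200

1/d_i = 1/f − 1/d_o = 1/(54.40) − 1/(327) = 0.01532, so d_i = 65.26 cm.
m = −d_i/d_o = −(65.26)/(327) = -0.200.
The image is real, inverted and reduced, on the far side of the lens.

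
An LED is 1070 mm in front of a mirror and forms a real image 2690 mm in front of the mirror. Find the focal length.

Real image ⇒ d_i = +2690 mm.
1/f = 1/d_o + 1/d_i = 1/(1070) + 1/(2690) = 0.001306, so f = 766 mm.
Since f is positive, the mirror is concave.

f = 766 mm (concave)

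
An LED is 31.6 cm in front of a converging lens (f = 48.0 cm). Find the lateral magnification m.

m = +2.93

1/d_i = 1/f − 1/d_o = 1/(48.00) − 1/(31.6) = -0.01081, so d_i = -92.49 cm.
m = −d_i/d_o = −(-92.49)/(31.6) = +2.93.
The image is virtual, upright and enlarged, on the same side as the object.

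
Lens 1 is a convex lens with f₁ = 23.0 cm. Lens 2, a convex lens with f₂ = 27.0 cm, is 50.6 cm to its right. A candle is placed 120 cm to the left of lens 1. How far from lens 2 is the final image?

123 cm

Lens 1: 1/d_i1 = 1/f₁ − 1/d_o1 = 1/(23.0) − 1/(120) = 0.03514, so d_i1 = 28.45 cm.
The intermediate image is 28.45 cm to the right of lens 1, which is 50.6 − (28.45) = 22.15 cm to the left of lens 2, so d_o2 = +22.15 cm.
Lens 2: 1/d_i2 = 1/f₂ − 1/d_o2 = 1/(27.0) − 1/(22.15) = -0.008110, so d_i2 = -123 cm.
The final image is virtual, 123 cm to the left of lens 2 (overall magnification ≈ -1.3).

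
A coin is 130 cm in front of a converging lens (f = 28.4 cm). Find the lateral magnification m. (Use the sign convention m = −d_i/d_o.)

m = -0.280

1/d_i = 1/f − 1/d_o = 1/(28.40) − 1/(130) = 0.02752, so d_i = 36.34 cm.
m = −d_i/d_o = −(36.34)/(130) = -0.280.
The image is real, inverted and reduced, on the far side of the lens.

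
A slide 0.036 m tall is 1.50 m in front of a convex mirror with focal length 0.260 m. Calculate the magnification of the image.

m = +0.148

For a convex mirror, f = -0.260 m.
1/d_i = 1/f − 1/d_o = 1/(-0.2600) − 1/(1.50) = -4.513, so d_i = -0.2216 m.
m = −d_i/d_o = −(-0.2216)/(1.50) = +0.148.
The image is virtual, upright and reduced, behind the mirror.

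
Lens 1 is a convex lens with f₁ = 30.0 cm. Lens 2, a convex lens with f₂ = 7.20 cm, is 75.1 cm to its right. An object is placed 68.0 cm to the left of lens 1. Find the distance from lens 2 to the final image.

Lens 1: 1/d_i1 = 1/f₁ − 1/d_o1 = 1/(30.0) − 1/(68.0) = 0.01863, so d_i1 = 53.68 cm.
The intermediate image is 53.68 cm to the right of lens 1, which is 75.1 − (53.68) = 21.42 cm to the left of lens 2, so d_o2 = +21.42 cm.
Lens 2: 1/d_i2 = 1/f₂ − 1/d_o2 = 1/(7.20) − 1/(21.42) = 0.09220, so d_i2 = 10.8 cm.
The final image is real, 10.8 cm to the right of lens 2 (overall magnification ≈ 0.40).

10.8 cm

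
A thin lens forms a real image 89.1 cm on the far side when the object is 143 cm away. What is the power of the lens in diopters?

P = +1.82 D

d_i = +89.1 cm.
1/f = 1/d_o + 1/d_i = 1/(143) + 1/(89.1) = 0.01822 cm⁻¹.
f = 54.90 cm = 0.5490 m, so P = 1/f = +1.82 D.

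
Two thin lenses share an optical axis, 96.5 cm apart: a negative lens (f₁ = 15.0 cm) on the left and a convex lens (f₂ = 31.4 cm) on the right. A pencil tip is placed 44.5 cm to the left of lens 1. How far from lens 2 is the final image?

44.3 cm

Lens 1 is diverging, so f₁ = −15.0 cm.
Lens 1: 1/d_i1 = 1/f₁ − 1/d_o1 = 1/(-15.0) − 1/(44.5) = -0.08914, so d_i1 = -11.22 cm.
The intermediate image is 11.22 cm to the left of lens 1 (virtual), which is 96.5 − (-11.22) = 107.7 cm to the left of lens 2, so d_o2 = +107.7 cm.
Lens 2: 1/d_i2 = 1/f₂ − 1/d_o2 = 1/(31.4) − 1/(107.7) = 0.02256, so d_i2 = 44.3 cm.
The final image is real, 44.3 cm to the right of lens 2 (overall magnification ≈ -0.10).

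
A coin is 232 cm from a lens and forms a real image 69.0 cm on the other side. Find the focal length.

f = 53.2 cm (converging)

Real image ⇒ d_i = +69.0 cm.
1/f = 1/d_o + 1/d_i = 1/(232) + 1/(69.0) = 0.01880, so f = 53.2 cm.
Since f is positive, the lens is converging.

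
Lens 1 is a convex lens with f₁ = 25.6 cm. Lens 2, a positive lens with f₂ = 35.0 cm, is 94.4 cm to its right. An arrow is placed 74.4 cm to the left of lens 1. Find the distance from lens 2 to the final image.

95.1 cm

Lens 1: 1/d_i1 = 1/f₁ − 1/d_o1 = 1/(25.6) − 1/(74.4) = 0.02562, so d_i1 = 39.03 cm.
The intermediate image is 39.03 cm to the right of lens 1, which is 94.4 − (39.03) = 55.37 cm to the left of lens 2, so d_o2 = +55.37 cm.
Lens 2: 1/d_i2 = 1/f₂ − 1/d_o2 = 1/(35.0) − 1/(55.37) = 0.01051, so d_i2 = 95.1 cm.
The final image is real, 95.1 cm to the right of lens 2 (overall magnification ≈ 0.90).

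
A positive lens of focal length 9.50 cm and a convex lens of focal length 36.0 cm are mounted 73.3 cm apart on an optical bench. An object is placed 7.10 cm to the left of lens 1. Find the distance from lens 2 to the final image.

Lens 1: 1/d_i1 = 1/f₁ − 1/d_o1 = 1/(9.50) − 1/(7.10) = -0.03558, so d_i1 = -28.10 cm.
The intermediate image is 28.10 cm to the left of lens 1 (virtual), which is 73.3 − (-28.10) = 101.4 cm to the left of lens 2, so d_o2 = +101.4 cm.
Lens 2: 1/d_i2 = 1/f₂ − 1/d_o2 = 1/(36.0) − 1/(101.4) = 0.01792, so d_i2 = 55.8 cm.
The final image is real, 55.8 cm to the right of lens 2 (overall magnification ≈ -2.2).

55.8 cm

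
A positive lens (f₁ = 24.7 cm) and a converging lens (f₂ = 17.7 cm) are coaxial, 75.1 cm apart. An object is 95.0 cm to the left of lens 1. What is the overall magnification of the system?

m = +0.259

Lens 1: 1/d_i1 = 1/(24.7) − 1/(95.0) = 0.02996, so d_i1 = 33.38 cm; m₁ = −d_i1/d_o1 = -0.3514.
d_o2 = 75.1 − (33.38) = 41.72 cm.
Lens 2: 1/d_i2 = 1/(17.7) − 1/(41.72) = 0.03253, so d_i2 = 30.74 cm; m₂ = −d_i2/d_o2 = -0.7369.
m = m₁·m₂ = (-0.3514)(-0.7369) = +0.259.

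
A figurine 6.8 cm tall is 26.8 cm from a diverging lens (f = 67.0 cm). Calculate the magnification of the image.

m = +0.714

For a diverging lens, f = -67.0 cm.
1/d_i = 1/f − 1/d_o = 1/(-67.00) − 1/(26.8) = -0.05224, so d_i = -19.14 cm.
m = −d_i/d_o = −(-19.14)/(26.8) = +0.714.
The image is virtual, upright and reduced, on the same side as the object.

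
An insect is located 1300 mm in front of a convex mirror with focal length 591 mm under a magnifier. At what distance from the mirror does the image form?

For a convex mirror, f = -591 mm.
Mirror equation: 1/v = 1/f − 1/u = 1/(-591.0) − 1/(1300) = -0.001692 − 0.0007692 = -0.002461, so v = -406 mm.
The image is virtual, upright and reduced, behind the mirror.

406 mm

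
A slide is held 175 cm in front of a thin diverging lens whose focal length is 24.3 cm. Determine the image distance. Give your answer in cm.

21.3 cm

For a diverging lens, f = -24.3 cm.
Thin-lens equation: 1/s_i = 1/f − 1/s_o = 1/(-24.30) − 1/(175) = -0.04115 − 0.005714 = -0.04687, so s_i = -21.3 cm.
The image is virtual, upright and reduced, on the same side as the object.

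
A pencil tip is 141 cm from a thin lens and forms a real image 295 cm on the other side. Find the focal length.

Real image ⇒ d_i = +295 cm.
1/f = 1/d_o + 1/d_i = 1/(141) + 1/(295) = 0.01048, so f = 95.4 cm.
Since f is positive, the thin lens is converging.

f = 95.4 cm (converging)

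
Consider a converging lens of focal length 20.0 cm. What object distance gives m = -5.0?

24.0 cm

m = −d_i/d_o ⇒ d_i = −m·d_o.
1/f = 1/d_o + 1/d_i = 1/d_o − 1/(m·d_o) = (1 − 1/m)/d_o, so d_o = f(1 − 1/m) = (20.00)(1 − 1/(-5.0)) = 24.0 cm.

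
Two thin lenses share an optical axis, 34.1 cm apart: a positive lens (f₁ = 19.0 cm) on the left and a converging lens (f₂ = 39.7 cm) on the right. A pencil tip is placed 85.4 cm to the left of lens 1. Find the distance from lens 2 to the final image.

Lens 1: 1/d_i1 = 1/f₁ − 1/d_o1 = 1/(19.0) − 1/(85.4) = 0.04092, so d_i1 = 24.44 cm.
The intermediate image is 24.44 cm to the right of lens 1, which is 34.1 − (24.44) = 9.660 cm to the left of lens 2, so d_o2 = +9.660 cm.
Lens 2: 1/d_i2 = 1/f₂ − 1/d_o2 = 1/(39.7) − 1/(9.660) = -0.07833, so d_i2 = -12.8 cm.
The final image is virtual, 12.8 cm to the left of lens 2 (overall magnification ≈ -0.38).

12.8 cm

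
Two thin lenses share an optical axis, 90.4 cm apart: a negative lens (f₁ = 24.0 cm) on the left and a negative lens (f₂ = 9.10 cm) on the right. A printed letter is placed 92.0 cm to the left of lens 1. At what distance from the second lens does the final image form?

8.40 cm

Lens 1 is diverging, so f₁ = −24.0 cm.
Lens 1: 1/d_i1 = 1/f₁ − 1/d_o1 = 1/(-24.0) − 1/(92.0) = -0.05254, so d_i1 = -19.03 cm.
The intermediate image is 19.03 cm to the left of lens 1 (virtual), which is 90.4 − (-19.03) = 109.4 cm to the left of lens 2, so d_o2 = +109.4 cm.
Lens 2 is diverging, so f₂ = −9.10 cm.
Lens 2: 1/d_i2 = 1/f₂ − 1/d_o2 = 1/(-9.10) − 1/(109.4) = -0.1190, so d_i2 = -8.40 cm.
The final image is virtual, 8.40 cm to the left of lens 2 (overall magnification ≈ 0.016).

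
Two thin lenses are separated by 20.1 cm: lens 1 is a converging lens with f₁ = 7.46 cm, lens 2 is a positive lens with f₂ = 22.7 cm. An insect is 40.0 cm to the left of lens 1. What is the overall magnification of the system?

m = -0.442

Lens 1: 1/d_i1 = 1/(7.46) − 1/(40.0) = 0.1090, so d_i1 = 9.170 cm; m₁ = −d_i1/d_o1 = -0.2293.
d_o2 = 20.1 − (9.170) = 10.93 cm.
Lens 2: 1/d_i2 = 1/(22.7) − 1/(10.93) = -0.04744, so d_i2 = -21.08 cm; m₂ = −d_i2/d_o2 = +1.929.
m = m₁·m₂ = (-0.2293)(+1.929) = -0.442.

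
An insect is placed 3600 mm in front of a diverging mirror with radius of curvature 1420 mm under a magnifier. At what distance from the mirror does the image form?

f = R/2 = 1420/2 = 710.0 mm; for a diverging mirror, f = -710.0 mm.
Mirror equation: 1/v = 1/f − 1/u = 1/(-710.0) − 1/(3600) = -0.001408 − 0.0002778 = -0.001686, so v = -593 mm.
The image is virtual, upright and reduced, behind the mirror.

593 mm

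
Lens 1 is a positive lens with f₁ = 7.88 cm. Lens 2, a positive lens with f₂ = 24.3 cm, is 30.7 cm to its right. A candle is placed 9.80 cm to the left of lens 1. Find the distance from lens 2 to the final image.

6.84 cm

Lens 1: 1/d_i1 = 1/f₁ − 1/d_o1 = 1/(7.88) − 1/(9.80) = 0.02486, so d_i1 = 40.22 cm.
The intermediate image is 40.22 cm to the right of lens 1, which lies 9.520 cm to the right of lens 2 — a virtual object — so d_o2 = −9.520 cm.
Lens 2: 1/d_i2 = 1/f₂ − 1/d_o2 = 1/(24.3) − 1/(-9.520) = 0.1462, so d_i2 = 6.84 cm.
The final image is real, 6.84 cm to the right of lens 2 (overall magnification ≈ -2.9).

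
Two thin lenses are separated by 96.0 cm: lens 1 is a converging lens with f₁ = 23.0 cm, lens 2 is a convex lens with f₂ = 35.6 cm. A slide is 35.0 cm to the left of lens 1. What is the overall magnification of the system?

m = -10.2

Lens 1: 1/d_i1 = 1/(23.0) − 1/(35.0) = 0.01491, so d_i1 = 67.08 cm; m₁ = −d_i1/d_o1 = -1.917.
d_o2 = 96.0 − (67.08) = 28.92 cm.
Lens 2: 1/d_i2 = 1/(35.6) − 1/(28.92) = -0.006488, so d_i2 = -154.1 cm; m₂ = −d_i2/d_o2 = +5.329.
m = m₁·m₂ = (-1.917)(+5.329) = -10.2.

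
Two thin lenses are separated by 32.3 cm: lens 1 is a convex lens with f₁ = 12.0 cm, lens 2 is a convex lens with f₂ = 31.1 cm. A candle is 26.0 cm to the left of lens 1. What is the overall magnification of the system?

m = -1.26

Lens 1: 1/d_i1 = 1/(12.0) − 1/(26.0) = 0.04487, so d_i1 = 22.29 cm; m₁ = −d_i1/d_o1 = -0.8573.
d_o2 = 32.3 − (22.29) = 10.01 cm.
Lens 2: 1/d_i2 = 1/(31.1) − 1/(10.01) = -0.06775, so d_i2 = -14.76 cm; m₂ = −d_i2/d_o2 = +1.475.
m = m₁·m₂ = (-0.8573)(+1.475) = -1.26.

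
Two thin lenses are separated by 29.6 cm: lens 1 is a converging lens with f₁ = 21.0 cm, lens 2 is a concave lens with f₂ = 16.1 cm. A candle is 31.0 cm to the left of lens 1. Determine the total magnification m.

Lens 1: 1/d_i1 = 1/(21.0) − 1/(31.0) = 0.01536, so d_i1 = 65.10 cm; m₁ = −d_i1/d_o1 = -2.100.
d_o2 = 29.6 − (65.10) = -35.50 cm (virtual object).
f₂ = −16.1 cm (diverging).
Lens 2: 1/d_i2 = 1/(-16.1) − 1/(-35.50) = -0.03394, so d_i2 = -29.46 cm; m₂ = −d_i2/d_o2 = -0.8299.
m = m₁·m₂ = (-2.100)(-0.8299) = +1.74.

m = +1.74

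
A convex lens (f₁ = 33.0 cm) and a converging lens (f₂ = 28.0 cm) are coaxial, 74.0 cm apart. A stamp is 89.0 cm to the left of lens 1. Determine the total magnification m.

Lens 1: 1/d_i1 = 1/(33.0) − 1/(89.0) = 0.01907, so d_i1 = 52.45 cm; m₁ = −d_i1/d_o1 = -0.5893.
d_o2 = 74.0 − (52.45) = 21.55 cm.
Lens 2: 1/d_i2 = 1/(28.0) − 1/(21.55) = -0.01069, so d_i2 = -93.55 cm; m₂ = −d_i2/d_o2 = +4.341.
m = m₁·m₂ = (-0.5893)(+4.341) = -2.56.

m = -2.56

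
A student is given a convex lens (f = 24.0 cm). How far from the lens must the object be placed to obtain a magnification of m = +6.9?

m = −d_i/d_o ⇒ d_i = −m·d_o.
1/f = 1/d_o + 1/d_i = 1/d_o − 1/(m·d_o) = (1 − 1/m)/d_o, so d_o = f(1 − 1/m) = (24.00)(1 − 1/(+6.9)) = 20.5 cm.

20.5 cm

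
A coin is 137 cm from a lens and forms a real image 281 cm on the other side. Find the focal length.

Real image ⇒ d_i = +281 cm.
1/f = 1/d_o + 1/d_i = 1/(137) + 1/(281) = 0.01086, so f = 92.1 cm.
Since f is positive, the lens is converging.

f = 92.1 cm (converging)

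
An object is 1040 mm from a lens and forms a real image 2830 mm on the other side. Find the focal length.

Real image ⇒ d_i = +2830 mm.
1/f = 1/d_o + 1/d_i = 1/(1040) + 1/(2830) = 0.001315, so f = 761 mm.
Since f is positive, the lens is converging.

f = 761 mm (converging)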